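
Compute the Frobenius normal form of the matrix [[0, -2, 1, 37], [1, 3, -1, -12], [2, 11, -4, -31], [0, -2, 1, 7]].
The invariant factors of A (the non-unit diagonal entries of the Smith normal form of xI - A over ℚ[x]) are (x - 6)(x^3 - x + 5), each dividing the next. The characteristic polynomial is their product, (x - 6)(x^3 - x + 5).

The rational canonical form is the block-diagonal matrix of companion matrices C(f_i):
R = [[0, 0, 0, 30], [1, 0, 0, -11], [0, 1, 0, 1], [0, 0, 1, 6]].

Note the characteristic polynomial does not split into linear factors over ℚ, so A has no Jordan form over ℚ; the rational canonical form exists over any field.

R = [[0, 0, 0, 30], [1, 0, 0, -11], [0, 1, 0, 1], [0, 0, 1, 6]]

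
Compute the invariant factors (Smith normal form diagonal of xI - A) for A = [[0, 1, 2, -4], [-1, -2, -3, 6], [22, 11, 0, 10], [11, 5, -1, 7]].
x^3(x - 5)

The Jordan structure of A has elementary divisors x^3, (x - 5). Arranging the block sizes at each eigenvalue in decreasing order and taking row products gives the invariant factors.

Invariant factors (smallest first, each dividing the next): x^3(x - 5).

Check: the last factor x^3(x - 5) is the minimal polynomial, and the product x^3(x - 5) is the characteristic polynomial.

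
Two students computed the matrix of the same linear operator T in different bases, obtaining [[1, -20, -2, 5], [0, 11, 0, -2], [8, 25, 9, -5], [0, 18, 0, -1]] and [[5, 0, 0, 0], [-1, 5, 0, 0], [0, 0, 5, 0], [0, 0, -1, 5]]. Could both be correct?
Two matrices over a field are similar if and only if they have the same invariant factors.

Both A and B have characteristic polynomial (x - 5)^4 and minimal polynomial (x - 5)^2. Computing further, both have invariant factors (x - 5)^2, (x - 5)^2. Hence A and B are similar.

Yes.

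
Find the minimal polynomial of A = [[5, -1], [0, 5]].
The characteristic polynomial factors as (x - 5)^2. The minimal polynomial is ∏(x - λ)^{k_λ} where k_λ is the size of the largest Jordan block at λ.

For λ = 5: rank(A - 5I) = 1, and the largest Jordan block has size 2 (the smallest k with rank((A - 5I)^k) = rank((A - 5I)^(k+1))).

So m_A(x) = (x - 5)^2.

m_A(x) = (x - 5)^2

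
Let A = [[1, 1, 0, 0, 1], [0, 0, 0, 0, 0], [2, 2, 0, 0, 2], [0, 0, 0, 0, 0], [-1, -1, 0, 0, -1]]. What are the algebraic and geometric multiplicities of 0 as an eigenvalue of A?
algebraic multiplicity 5, geometric multiplicity 4

The characteristic polynomial is x^5, so the factor x appears with exponent 5: the algebraic multiplicity is 5.

rank(A) = 1, so the eigenspace has dimension 5 - 1 = 4: the geometric multiplicity is 4.

Since 4 < 5, A is not diagonalizable.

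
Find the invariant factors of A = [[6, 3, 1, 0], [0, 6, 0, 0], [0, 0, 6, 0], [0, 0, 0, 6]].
The Jordan structure of A has elementary divisors (x - 6)^2, (x - 6), (x - 6). Arranging the block sizes at each eigenvalue in decreasing order and taking row products gives the invariant factors.

Invariant factors (smallest first, each dividing the next): x - 6, x - 6, (x - 6)^2.

Check: the last factor (x - 6)^2 is the minimal polynomial, and the product (x - 6)^4 is the characteristic polynomial.

x - 6, x - 6, (x - 6)^2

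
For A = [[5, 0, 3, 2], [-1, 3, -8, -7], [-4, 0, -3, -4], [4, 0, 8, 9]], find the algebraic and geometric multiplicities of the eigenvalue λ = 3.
algebraic multiplicity 3, geometric multiplicity 1

The characteristic polynomial is (x - 5)(x - 3)^3, so the factor x - 3 appears with exponent 3: the algebraic multiplicity is 3.

rank(A - 3I) = 3, so the eigenspace has dimension 4 - 3 = 1: the geometric multiplicity is 1.

Since 1 < 3, A is not diagonalizable.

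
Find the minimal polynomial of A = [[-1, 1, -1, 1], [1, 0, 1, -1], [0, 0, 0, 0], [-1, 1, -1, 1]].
The characteristic polynomial factors as x^4. The minimal polynomial is ∏(x - λ)^{k_λ} where k_λ is the size of the largest Jordan block at λ.

For λ = 0: rank(A) = 2, and the largest Jordan block has size 3 (the smallest k with rank(A^k) = rank(A^(k+1))).

So m_A(x) = x^3.

m_A(x) = x^3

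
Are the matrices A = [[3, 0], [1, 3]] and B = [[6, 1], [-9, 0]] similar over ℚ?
Yes.

Two matrices over a field are similar if and only if they have the same invariant factors.

Both A and B have characteristic polynomial (x - 3)^2 and minimal polynomial (x - 3)^2. Computing further, both have invariant factors (x - 3)^2. Hence A and B are similar.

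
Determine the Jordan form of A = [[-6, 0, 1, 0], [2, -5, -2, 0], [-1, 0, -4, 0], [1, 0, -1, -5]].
J = [[-5, 1, 0, 0], [0, -5, 0, 0], [0, 0, -5, 0], [0, 0, 0, -5]]

The characteristic polynomial is det(xI - A) = (x + 5)^4, so the eigenvalues are -5 (algebraic multiplicity 4).

For λ = -5: rank(A + 5I) = 1, rank((A + 5I)^2) = 0. The eigenspace has dimension 4 - 1 = 3, so there are 3 Jordan blocks; the rank sequence gives block sizes [2, 1, 1].

Assembling the blocks gives the Jordan form J above.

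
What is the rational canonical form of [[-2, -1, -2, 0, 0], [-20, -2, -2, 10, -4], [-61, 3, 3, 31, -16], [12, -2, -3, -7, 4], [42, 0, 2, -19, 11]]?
The invariant factors of A (the non-unit diagonal entries of the Smith normal form of xI - A over ℚ[x]) are (x - 3)(x^2 - 2)^2, each dividing the next. The characteristic polynomial is their product, (x - 3)(x^2 - 2)^2.

The rational canonical form is the block-diagonal matrix of companion matrices C(f_i):
R = [[0, 0, 0, 0, 12], [1, 0, 0, 0, -4], [0, 1, 0, 0, -12], [0, 0, 1, 0, 4], [0, 0, 0, 1, 3]].

Note the characteristic polynomial does not split into linear factors over ℚ, so A has no Jordan form over ℚ; the rational canonical form exists over any field.

R = [[0, 0, 0, 0, 12], [1, 0, 0, 0, -4], [0, 1, 0, 0, -12], [0, 0, 1, 0, 4], [0, 0, 0, 1, 3]]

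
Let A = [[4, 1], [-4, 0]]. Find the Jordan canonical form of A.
The characteristic polynomial is det(xI - A) = (x - 2)^2, so the eigenvalues are 2 (algebraic multiplicity 2).

For λ = 2: rank(A - 2I) = 1, rank((A - 2I)^2) = 0. The eigenspace has dimension 2 - 1 = 1, so there is 1 Jordan block; the rank sequence gives block sizes [2].

Assembling the blocks gives the Jordan form J above.

J = [[2, 1], [0, 2]]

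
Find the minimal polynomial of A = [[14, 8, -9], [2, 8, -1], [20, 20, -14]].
m_A(x) = (x - 6)^2(x + 4)

The characteristic polynomial factors as (x - 6)^2(x + 4). The minimal polynomial is ∏(x - λ)^{k_λ} where k_λ is the size of the largest Jordan block at λ.

For λ = -4: rank(A + 4I) = 2, and the largest Jordan block has size 1 (the smallest k with rank((A + 4I)^k) = rank((A + 4I)^(k+1))).
For λ = 6: rank(A - 6I) = 2, and the largest Jordan block has size 2 (the smallest k with rank((A - 6I)^k) = rank((A - 6I)^(k+1))).

So m_A(x) = (x - 6)^2(x + 4).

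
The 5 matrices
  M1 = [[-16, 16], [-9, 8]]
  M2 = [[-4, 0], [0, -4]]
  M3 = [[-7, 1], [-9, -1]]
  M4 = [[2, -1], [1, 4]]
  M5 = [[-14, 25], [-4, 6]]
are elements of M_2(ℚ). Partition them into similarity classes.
Characteristic polynomials: χ_{M1} = (x + 4)^2, χ_{M2} = (x + 4)^2, χ_{M3} = (x + 4)^2, χ_{M4} = (x - 3)^2, χ_{M5} = (x + 4)^2.

{M1, M3, M5}: invariant factors (x + 4)^2.

{M2}: invariant factors x + 4, x + 4.

{M4}: invariant factors (x - 3)^2.

Matrices are similar if and only if their invariant-factor lists agree; the partition into similarity classes is {M1, M3, M5}, {M2}, {M4}.

3 classes: {M1, M3, M5}, {M2}, {M4}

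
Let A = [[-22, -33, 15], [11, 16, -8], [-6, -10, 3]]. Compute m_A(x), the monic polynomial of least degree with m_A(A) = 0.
m_A(x) = (x + 1)^3

The characteristic polynomial factors as (x + 1)^3. The minimal polynomial is ∏(x - λ)^{k_λ} where k_λ is the size of the largest Jordan block at λ.

For λ = -1: rank(A + I) = 2, and the largest Jordan block has size 3 (the smallest k with rank((A + I)^k) = rank((A + I)^(k+1))).

So m_A(x) = (x + 1)^3.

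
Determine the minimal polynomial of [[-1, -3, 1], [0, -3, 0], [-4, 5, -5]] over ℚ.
The characteristic polynomial factors as (x + 3)^3. The minimal polynomial is ∏(x - λ)^{k_λ} where k_λ is the size of the largest Jordan block at λ.

For λ = -3: rank(A + 3I) = 2, and the largest Jordan block has size 3 (the smallest k with rank((A + 3I)^k) = rank((A + 3I)^(k+1))).

So m_A(x) = (x + 3)^3.

m_A(x) = (x + 3)^3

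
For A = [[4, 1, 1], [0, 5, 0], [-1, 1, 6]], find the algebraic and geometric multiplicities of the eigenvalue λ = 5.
algebraic multiplicity 3, geometric multiplicity 2

The characteristic polynomial is (x - 5)^3, so the factor x - 5 appears with exponent 3: the algebraic multiplicity is 3.

rank(A - 5I) = 1, so the eigenspace has dimension 3 - 1 = 2: the geometric multiplicity is 2.

Since 2 < 3, A is not diagonalizable.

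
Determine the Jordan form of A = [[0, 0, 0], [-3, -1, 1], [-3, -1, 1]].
J = [[0, 1, 0], [0, 0, 0], [0, 0, 0]]

The characteristic polynomial is det(xI - A) = x^3, so the eigenvalues are 0 (algebraic multiplicity 3).

For λ = 0: rank(A) = 1, rank(A^2) = 0. The eigenspace has dimension 3 - 1 = 2, so there are 2 Jordan blocks; the rank sequence gives block sizes [2, 1].

Assembling the blocks gives the Jordan form J above.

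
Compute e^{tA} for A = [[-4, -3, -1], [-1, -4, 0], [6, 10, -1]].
A has Jordan form J = [[-3, 1, 0], [0, -3, 1], [0, 0, -3]] with A = PJP^{-1}, so e^{tA} = P e^{tJ} P^{-1}.

For a Jordan block J_k(λ), e^{tJ_k(λ)} = e^{λt} · (I + tN + t^2 N^2/2! + ... + t^{k-1} N^{k-1}/(k-1)!) where N is the nilpotent superdiagonal part.

Assembling the blocks and conjugating back gives the entries of e^{tA} as shown above.

e^{tA} = [[(-t^2 - t + 1)*e^{-3*t}, t*(-2*t - 3)*e^{-3*t}, t*(-t - 2)*e^{-3*t}/2], [t*(t - 1)*e^{-3*t}, (2*t^2 - t + 1)*e^{-3*t}, t^2*e^{-3*t}/2], [2*t*(3 - t)*e^{-3*t}, 2*t*(5 - 2*t)*e^{-3*t}, (-t^2 + 2*t + 1)*e^{-3*t}]]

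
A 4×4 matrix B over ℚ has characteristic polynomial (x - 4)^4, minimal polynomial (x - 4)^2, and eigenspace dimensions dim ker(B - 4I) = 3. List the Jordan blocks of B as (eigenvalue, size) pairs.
λ = 4: algebraic multiplicity 4 (exponent in χ_B), largest block size 2 (exponent in m_B), 3 blocks (geometric multiplicity). These force block sizes [2, 1, 1].

Jordan blocks: (4, 2), (4, 1), (4, 1)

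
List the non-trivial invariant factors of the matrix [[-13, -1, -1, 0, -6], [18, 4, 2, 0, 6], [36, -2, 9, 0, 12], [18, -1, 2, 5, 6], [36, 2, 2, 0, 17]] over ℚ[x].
x - 5, x - 5, (x - 5)^2(x - 2)

The Jordan structure of A has elementary divisors (x - 2), (x - 5)^2, (x - 5), (x - 5). Arranging the block sizes at each eigenvalue in decreasing order and taking row products gives the invariant factors.

Invariant factors (smallest first, each dividing the next): x - 5, x - 5, (x - 5)^2(x - 2).

Check: the last factor (x - 5)^2(x - 2) is the minimal polynomial, and the product (x - 5)^4(x - 2) is the characteristic polynomial.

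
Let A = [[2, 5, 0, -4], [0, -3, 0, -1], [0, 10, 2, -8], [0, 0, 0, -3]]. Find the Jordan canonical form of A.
J = [[-3, 1, 0, 0], [0, -3, 0, 0], [0, 0, 2, 0], [0, 0, 0, 2]]

The characteristic polynomial is det(xI - A) = (x - 2)^2(x + 3)^2, so the eigenvalues are -3 (algebraic multiplicity 2), 2 (algebraic multiplicity 2).

For λ = -3: rank(A + 3I) = 3, rank((A + 3I)^2) = 2. The eigenspace has dimension 4 - 3 = 1, so there is 1 Jordan block; the rank sequence gives block sizes [2].

For λ = 2: rank(A - 2I) = 2. The eigenspace has dimension 4 - 2 = 2, so there are 2 Jordan blocks; the rank sequence gives block sizes [1, 1].

Assembling the blocks gives the Jordan form J above.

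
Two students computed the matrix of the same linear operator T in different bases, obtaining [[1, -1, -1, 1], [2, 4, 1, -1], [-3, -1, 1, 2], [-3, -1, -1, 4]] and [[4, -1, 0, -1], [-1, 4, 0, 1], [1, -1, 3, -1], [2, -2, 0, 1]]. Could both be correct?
trace(A) = 10 but trace(B) = 12. The trace is a similarity invariant, so A and B are not similar.

No.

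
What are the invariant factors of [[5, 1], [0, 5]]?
The Jordan structure of A has elementary divisors (x - 5)^2. Arranging the block sizes at each eigenvalue in decreasing order and taking row products gives the invariant factors.

Invariant factors (smallest first, each dividing the next): (x - 5)^2.

Check: the last factor (x - 5)^2 is the minimal polynomial, and the product (x - 5)^2 is the characteristic polynomial.

(x - 5)^2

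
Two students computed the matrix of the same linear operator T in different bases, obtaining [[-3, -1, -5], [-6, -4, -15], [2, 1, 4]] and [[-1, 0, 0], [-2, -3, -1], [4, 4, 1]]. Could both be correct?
Two matrices over a field are similar if and only if they have the same invariant factors.

Both A and B have characteristic polynomial (x + 1)^3 and minimal polynomial (x + 1)^2. Computing further, both have invariant factors x + 1, (x + 1)^2. Hence A and B are similar.

Yes.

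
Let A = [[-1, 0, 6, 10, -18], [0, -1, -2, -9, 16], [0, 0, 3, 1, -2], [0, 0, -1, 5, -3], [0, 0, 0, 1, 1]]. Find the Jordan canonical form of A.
J = [[-1, 0, 0, 0, 0], [0, -1, 0, 0, 0], [0, 0, 3, 1, 0], [0, 0, 0, 3, 1], [0, 0, 0, 0, 3]]

The characteristic polynomial is det(xI - A) = (x - 3)^3(x + 1)^2, so the eigenvalues are -1 (algebraic multiplicity 2), 3 (algebraic multiplicity 3).

For λ = -1: rank(A + I) = 3. The eigenspace has dimension 5 - 3 = 2, so there are 2 Jordan blocks; the rank sequence gives block sizes [1, 1].

For λ = 3: rank(A - 3I) = 4, rank((A - 3I)^2) = 3, rank((A - 3I)^3) = 2. The eigenspace has dimension 5 - 4 = 1, so there is 1 Jordan block; the rank sequence gives block sizes [3].

Assembling the blocks gives the Jordan form J above.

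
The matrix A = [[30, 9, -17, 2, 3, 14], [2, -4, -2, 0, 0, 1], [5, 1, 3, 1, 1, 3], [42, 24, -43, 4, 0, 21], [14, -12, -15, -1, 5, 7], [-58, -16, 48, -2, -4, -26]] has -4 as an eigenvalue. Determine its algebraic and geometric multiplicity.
algebraic multiplicity 2, geometric multiplicity 1

The characteristic polynomial is (x - 5)^4(x + 4)^2, so the factor x + 4 appears with exponent 2: the algebraic multiplicity is 2.

rank(A + 4I) = 5, so the eigenspace has dimension 6 - 5 = 1: the geometric multiplicity is 1.

Since 1 < 2, A is not diagonalizable.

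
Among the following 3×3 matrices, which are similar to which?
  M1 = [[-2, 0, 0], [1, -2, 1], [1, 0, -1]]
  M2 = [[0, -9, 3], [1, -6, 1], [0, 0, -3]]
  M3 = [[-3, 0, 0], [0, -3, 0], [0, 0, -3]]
Characteristic polynomials: χ_{M1} = (x + 1)(x + 2)^2, χ_{M2} = (x + 3)^3, χ_{M3} = (x + 3)^3.

{M1}: invariant factors x + 2, (x + 1)(x + 2).

{M2}: invariant factors x + 3, (x + 3)^2.

{M3}: invariant factors x + 3, x + 3, x + 3.

Matrices are similar if and only if their invariant-factor lists agree; the partition into similarity classes is {M1}, {M2}, {M3}.

3 classes: {M1}, {M2}, {M3}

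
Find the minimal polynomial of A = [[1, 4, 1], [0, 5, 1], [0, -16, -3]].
The characteristic polynomial factors as (x - 1)^3. The minimal polynomial is ∏(x - λ)^{k_λ} where k_λ is the size of the largest Jordan block at λ.

For λ = 1: rank(A - I) = 1, and the largest Jordan block has size 2 (the smallest k with rank((A - I)^k) = rank((A - I)^(k+1))).

So m_A(x) = (x - 1)^2.

m_A(x) = (x - 1)^2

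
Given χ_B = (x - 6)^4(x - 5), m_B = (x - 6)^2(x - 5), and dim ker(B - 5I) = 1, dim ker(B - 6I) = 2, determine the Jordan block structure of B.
λ = 5: algebraic multiplicity 1 (exponent in χ_B), largest block size 1 (exponent in m_B), 1 block (geometric multiplicity). This forces block sizes [1].
λ = 6: algebraic multiplicity 4 (exponent in χ_B), largest block size 2 (exponent in m_B), 2 blocks (geometric multiplicity). These force block sizes [2, 2].

Jordan blocks: (5, 1), (6, 2), (6, 2)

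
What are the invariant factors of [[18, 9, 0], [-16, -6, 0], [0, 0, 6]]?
x - 6, (x - 6)^2

The Jordan structure of A has elementary divisors (x - 6)^2, (x - 6). Arranging the block sizes at each eigenvalue in decreasing order and taking row products gives the invariant factors.

Invariant factors (smallest first, each dividing the next): x - 6, (x - 6)^2.

Check: the last factor (x - 6)^2 is the minimal polynomial, and the product (x - 6)^3 is the characteristic polynomial.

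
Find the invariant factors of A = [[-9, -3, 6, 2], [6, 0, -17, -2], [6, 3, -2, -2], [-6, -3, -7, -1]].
x + 3, (x + 3)^3

The Jordan structure of A has elementary divisors (x + 3)^3, (x + 3). Arranging the block sizes at each eigenvalue in decreasing order and taking row products gives the invariant factors.

Invariant factors (smallest first, each dividing the next): x + 3, (x + 3)^3.

Check: the last factor (x + 3)^3 is the minimal polynomial, and the product (x + 3)^4 is the characteristic polynomial.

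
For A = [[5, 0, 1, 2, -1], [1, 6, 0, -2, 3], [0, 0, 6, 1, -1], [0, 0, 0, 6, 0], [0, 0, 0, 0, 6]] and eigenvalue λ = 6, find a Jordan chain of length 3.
We seek v_1 ∈ ker((A - 6I)^3) \ ker((A - 6I)^2), then set v_{i+1} = (A - 6I) v_i.

One such chain is v_1 = [[0, 0, -1, 1, 0]]^T, v_2 = [[1, -2, 1, 0, 0]]^T, v_3 = [[0, 1, 0, 0, 0]]^T. Check: (A - 6I) v_3 = [[0, 0, 0, 0, 0]]^T = 0.

v_1 = [[0, 0, -1, 1, 0]]^T, v_2 = [[1, -2, 1, 0, 0]]^T, v_3 = [[0, 1, 0, 0, 0]]^T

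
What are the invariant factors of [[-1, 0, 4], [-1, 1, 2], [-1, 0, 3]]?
x - 1, (x - 1)^2

The Jordan structure of A has elementary divisors (x - 1)^2, (x - 1). Arranging the block sizes at each eigenvalue in decreasing order and taking row products gives the invariant factors.

Invariant factors (smallest first, each dividing the next): x - 1, (x - 1)^2.

Check: the last factor (x - 1)^2 is the minimal polynomial, and the product (x - 1)^3 is the characteristic polynomial.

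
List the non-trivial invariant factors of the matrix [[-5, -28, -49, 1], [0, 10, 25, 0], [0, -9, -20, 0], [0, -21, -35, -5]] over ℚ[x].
The Jordan structure of A has elementary divisors (x + 5)^2, (x + 5)^2. Arranging the block sizes at each eigenvalue in decreasing order and taking row products gives the invariant factors.

Invariant factors (smallest first, each dividing the next): (x + 5)^2, (x + 5)^2.

Check: the last factor (x + 5)^2 is the minimal polynomial, and the product (x + 5)^4 is the characteristic polynomial.

(x + 5)^2, (x + 5)^2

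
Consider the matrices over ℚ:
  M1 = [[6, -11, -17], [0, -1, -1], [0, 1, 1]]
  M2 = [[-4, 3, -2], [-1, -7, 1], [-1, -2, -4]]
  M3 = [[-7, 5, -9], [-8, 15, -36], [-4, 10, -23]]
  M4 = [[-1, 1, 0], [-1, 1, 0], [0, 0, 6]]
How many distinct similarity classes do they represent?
3 classes: {M1, M4}, {M2}, {M3}

Characteristic polynomials: χ_{M1} = x^2(x - 6), χ_{M2} = (x + 5)^3, χ_{M3} = (x + 5)^3, χ_{M4} = x^2(x - 6).

{M1, M4}: invariant factors x^2(x - 6).

{M2}: invariant factors (x + 5)^3.

{M3}: invariant factors x + 5, (x + 5)^2.

Matrices are similar if and only if their invariant-factor lists agree; the partition into similarity classes is {M1, M4}, {M2}, {M3}.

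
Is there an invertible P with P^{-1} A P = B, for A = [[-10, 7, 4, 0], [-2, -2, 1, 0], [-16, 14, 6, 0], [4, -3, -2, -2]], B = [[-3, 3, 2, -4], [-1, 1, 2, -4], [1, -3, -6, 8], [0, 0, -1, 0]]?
Two matrices over a field are similar if and only if they have the same invariant factors.

Both A and B have characteristic polynomial (x + 2)^4 and minimal polynomial (x + 2)^3. Computing further, both have invariant factors x + 2, (x + 2)^3. Hence A and B are similar.

Yes.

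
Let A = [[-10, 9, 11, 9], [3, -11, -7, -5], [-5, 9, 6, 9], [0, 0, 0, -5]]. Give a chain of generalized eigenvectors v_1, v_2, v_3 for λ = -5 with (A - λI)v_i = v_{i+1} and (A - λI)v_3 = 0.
We seek v_1 ∈ ker((A + 5I)^3) \ ker((A + 5I)^2), then set v_{i+1} = (A + 5I) v_i.

One such chain is v_1 = [[0, -1, 1, 0]]^T, v_2 = [[2, -1, 2, 0]]^T, v_3 = [[3, -2, 3, 0]]^T. Check: (A + 5I) v_3 = [[0, 0, 0, 0]]^T = 0.

v_1 = [[0, -1, 1, 0]]^T, v_2 = [[2, -1, 2, 0]]^T, v_3 = [[3, -2, 3, 0]]^T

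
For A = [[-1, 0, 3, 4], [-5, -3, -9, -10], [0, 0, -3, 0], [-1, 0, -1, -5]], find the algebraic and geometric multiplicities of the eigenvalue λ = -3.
algebraic multiplicity 4, geometric multiplicity 2

The characteristic polynomial is (x + 3)^4, so the factor x + 3 appears with exponent 4: the algebraic multiplicity is 4.

rank(A + 3I) = 2, so the eigenspace has dimension 4 - 2 = 2: the geometric multiplicity is 2.

Since 2 < 4, A is not diagonalizable.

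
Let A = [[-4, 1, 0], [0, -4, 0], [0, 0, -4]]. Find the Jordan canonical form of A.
The characteristic polynomial is det(xI - A) = (x + 4)^3, so the eigenvalues are -4 (algebraic multiplicity 3).

For λ = -4: rank(A + 4I) = 1, rank((A + 4I)^2) = 0. The eigenspace has dimension 3 - 1 = 2, so there are 2 Jordan blocks; the rank sequence gives block sizes [2, 1].

Assembling the blocks gives the Jordan form J above.

J = [[-4, 1, 0], [0, -4, 0], [0, 0, -4]]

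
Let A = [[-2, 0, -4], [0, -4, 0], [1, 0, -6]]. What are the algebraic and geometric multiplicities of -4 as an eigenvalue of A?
algebraic multiplicity 3, geometric multiplicity 2

The characteristic polynomial is (x + 4)^3, so the factor x + 4 appears with exponent 3: the algebraic multiplicity is 3.

rank(A + 4I) = 1, so the eigenspace has dimension 3 - 1 = 2: the geometric multiplicity is 2.

Since 2 < 3, A is not diagonalizable.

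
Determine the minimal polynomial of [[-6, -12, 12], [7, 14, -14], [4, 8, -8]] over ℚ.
m_A(x) = x^2

The characteristic polynomial factors as x^3. The minimal polynomial is ∏(x - λ)^{k_λ} where k_λ is the size of the largest Jordan block at λ.

For λ = 0: rank(A) = 1, and the largest Jordan block has size 2 (the smallest k with rank(A^k) = rank(A^(k+1))).

So m_A(x) = x^2.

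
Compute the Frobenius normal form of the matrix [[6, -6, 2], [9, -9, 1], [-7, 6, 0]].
The invariant factors of A (the non-unit diagonal entries of the Smith normal form of xI - A over ℚ[x]) are (x + 2)(x^2 + x + 6), each dividing the next. The characteristic polynomial is their product, (x + 2)(x^2 + x + 6).

The rational canonical form is the block-diagonal matrix of companion matrices C(f_i):
R = [[0, 0, -12], [1, 0, -8], [0, 1, -3]].

Note the characteristic polynomial does not split into linear factors over ℚ, so A has no Jordan form over ℚ; the rational canonical form exists over any field.

R = [[0, 0, -12], [1, 0, -8], [0, 1, -3]]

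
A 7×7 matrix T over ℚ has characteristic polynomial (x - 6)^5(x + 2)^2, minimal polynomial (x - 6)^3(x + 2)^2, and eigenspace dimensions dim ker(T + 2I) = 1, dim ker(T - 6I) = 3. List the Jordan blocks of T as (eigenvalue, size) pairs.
Jordan blocks: (-2, 2), (6, 3), (6, 1), (6, 1)

λ = -2: algebraic multiplicity 2 (exponent in χ_T), largest block size 2 (exponent in m_T), 1 block (geometric multiplicity). This forces block sizes [2].
λ = 6: algebraic multiplicity 5 (exponent in χ_T), largest block size 3 (exponent in m_T), 3 blocks (geometric multiplicity). These force block sizes [3, 1, 1].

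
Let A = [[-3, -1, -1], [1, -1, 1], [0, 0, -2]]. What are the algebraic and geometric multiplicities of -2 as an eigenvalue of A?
The characteristic polynomial is (x + 2)^3, so the factor x + 2 appears with exponent 3: the algebraic multiplicity is 3.

rank(A + 2I) = 1, so the eigenspace has dimension 3 - 1 = 2: the geometric multiplicity is 2.

Since 2 < 3, A is not diagonalizable.

algebraic multiplicity 3, geometric multiplicity 2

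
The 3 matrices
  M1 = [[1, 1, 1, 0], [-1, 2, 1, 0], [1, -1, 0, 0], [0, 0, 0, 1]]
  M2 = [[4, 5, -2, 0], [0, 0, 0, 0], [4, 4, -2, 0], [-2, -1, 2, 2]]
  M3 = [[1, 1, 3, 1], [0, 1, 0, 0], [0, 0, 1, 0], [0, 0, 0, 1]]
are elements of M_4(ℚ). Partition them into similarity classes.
3 classes: {M1}, {M2}, {M3}

Characteristic polynomials: χ_{M1} = (x - 1)^4, χ_{M2} = x^2(x - 2)^2, χ_{M3} = (x - 1)^4.

{M1}: invariant factors x - 1, (x - 1)^3.

{M2}: invariant factors x - 2, x^2(x - 2).

{M3}: invariant factors x - 1, x - 1, (x - 1)^2.

Matrices are similar if and only if their invariant-factor lists agree; the partition into similarity classes is {M1}, {M2}, {M3}.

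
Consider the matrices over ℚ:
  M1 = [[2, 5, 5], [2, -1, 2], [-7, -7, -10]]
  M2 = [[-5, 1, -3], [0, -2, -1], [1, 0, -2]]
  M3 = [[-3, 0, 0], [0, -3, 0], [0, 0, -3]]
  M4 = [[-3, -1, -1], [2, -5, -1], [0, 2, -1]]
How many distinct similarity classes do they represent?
Characteristic polynomials: χ_{M1} = (x + 3)^3, χ_{M2} = (x + 3)^3, χ_{M3} = (x + 3)^3, χ_{M4} = (x + 3)^3.

{M1}: invariant factors x + 3, (x + 3)^2.

{M2, M4}: invariant factors (x + 3)^3.

{M3}: invariant factors x + 3, x + 3, x + 3.

Matrices are similar if and only if their invariant-factor lists agree; the partition into similarity classes is {M1}, {M2, M4}, {M3}.

3 classes: {M1}, {M2, M4}, {M3}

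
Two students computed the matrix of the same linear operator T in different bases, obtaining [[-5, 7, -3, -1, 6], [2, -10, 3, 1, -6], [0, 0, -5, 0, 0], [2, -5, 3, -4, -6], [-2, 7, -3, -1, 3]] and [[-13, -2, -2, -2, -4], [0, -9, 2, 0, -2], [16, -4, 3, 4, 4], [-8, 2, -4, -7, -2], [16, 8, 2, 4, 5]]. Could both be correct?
Both have characteristic polynomial (x + 3)^2(x + 5)^3, but the minimal polynomial of A is (x + 3)(x + 5)^2 while the minimal polynomial of B is (x + 3)(x + 5). The minimal polynomial is a similarity invariant, so A and B are not similar.

No.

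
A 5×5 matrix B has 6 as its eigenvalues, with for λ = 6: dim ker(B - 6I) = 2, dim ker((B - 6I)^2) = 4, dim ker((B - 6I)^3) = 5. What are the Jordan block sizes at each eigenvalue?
λ = 6: successive nullity increments [2, 2, 1] count blocks of size ≥ k; block sizes are [3, 2].

Jordan blocks: (6, 3), (6, 2)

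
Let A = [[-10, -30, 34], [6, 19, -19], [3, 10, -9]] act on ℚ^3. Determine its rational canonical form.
The invariant factors of A (the non-unit diagonal entries of the Smith normal form of xI - A over ℚ[x]) are (x - 2)(x + 1)^2, each dividing the next. The characteristic polynomial is their product, (x - 2)(x + 1)^2.

The rational canonical form is the block-diagonal matrix of companion matrices C(f_i):
R = [[0, 0, 2], [1, 0, 3], [0, 1, 0]].

R = [[0, 0, 2], [1, 0, 3], [0, 1, 0]]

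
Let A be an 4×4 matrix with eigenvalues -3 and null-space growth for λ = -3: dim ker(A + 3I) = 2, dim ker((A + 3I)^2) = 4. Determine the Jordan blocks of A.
λ = -3: successive nullity increments [2, 2] count blocks of size ≥ k; block sizes are [2, 2].

Jordan blocks: (-3, 2), (-3, 2)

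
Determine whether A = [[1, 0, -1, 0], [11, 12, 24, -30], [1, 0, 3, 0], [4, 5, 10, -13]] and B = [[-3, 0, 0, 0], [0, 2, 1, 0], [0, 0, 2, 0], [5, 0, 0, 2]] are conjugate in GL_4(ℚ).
Both have characteristic polynomial (x - 2)^3(x + 3), but the minimal polynomial of A is (x - 2)^3(x + 3) while the minimal polynomial of B is (x - 2)^2(x + 3). The minimal polynomial is a similarity invariant, so A and B are not similar.

No.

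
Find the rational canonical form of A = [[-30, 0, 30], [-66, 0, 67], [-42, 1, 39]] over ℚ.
R = [[0, 0, 30], [1, 0, -23], [0, 1, 9]]

The invariant factors of A (the non-unit diagonal entries of the Smith normal form of xI - A over ℚ[x]) are (x - 6)(x^2 - 3x + 5), each dividing the next. The characteristic polynomial is their product, (x - 6)(x^2 - 3x + 5).

The rational canonical form is the block-diagonal matrix of companion matrices C(f_i):
R = [[0, 0, 30], [1, 0, -23], [0, 1, 9]].

Note the characteristic polynomial does not split into linear factors over ℚ, so A has no Jordan form over ℚ; the rational canonical form exists over any field.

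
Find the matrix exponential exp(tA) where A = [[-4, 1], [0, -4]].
e^{tA} = [[e^{-4*t}, t*e^{-4*t}], [0, e^{-4*t}]]

A has Jordan form J = [[-4, 1], [0, -4]] with A = PJP^{-1}, so e^{tA} = P e^{tJ} P^{-1}.

For a Jordan block J_k(λ), e^{tJ_k(λ)} = e^{λt} · (I + tN + t^2 N^2/2! + ... + t^{k-1} N^{k-1}/(k-1)!) where N is the nilpotent superdiagonal part.

Assembling the blocks and conjugating back gives the entries of e^{tA} as shown above.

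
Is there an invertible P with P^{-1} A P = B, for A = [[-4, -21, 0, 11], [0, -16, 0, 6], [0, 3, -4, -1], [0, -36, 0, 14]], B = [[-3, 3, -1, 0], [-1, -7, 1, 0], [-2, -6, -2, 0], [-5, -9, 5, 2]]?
Two matrices over a field are similar if and only if they have the same invariant factors.

Both A and B have characteristic polynomial (x - 2)(x + 4)^3 and minimal polynomial (x - 2)(x + 4)^2. Computing further, both have invariant factors x + 4, (x - 2)(x + 4)^2. Hence A and B are similar.

Yes.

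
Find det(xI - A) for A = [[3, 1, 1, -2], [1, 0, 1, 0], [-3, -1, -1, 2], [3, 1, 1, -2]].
χ_A(x) = x^4

xI - A = [[x - 3, -1, -1, 2], [-1, x, -1, 0], [3, 1, x + 1, -2], [-3, -1, -1, x + 2]].

Expanding det(xI - A) along the first row:
det(xI - A) = + (x - 3)·det([[x, -1, 0], [1, x + 1, -2], [-1, -1, x + 2]]) - (-1)·det([[-1, -1, 0], [3, x + 1, -2], [-3, -1, x + 2]]) + (-1)·det([[-1, x, 0], [3, 1, -2], [-3, -1, x + 2]]) - (2)·det([[-1, x, -1], [3, 1, x + 1], [-3, -1, -1]]).

Evaluating gives χ_A(x) = x^4.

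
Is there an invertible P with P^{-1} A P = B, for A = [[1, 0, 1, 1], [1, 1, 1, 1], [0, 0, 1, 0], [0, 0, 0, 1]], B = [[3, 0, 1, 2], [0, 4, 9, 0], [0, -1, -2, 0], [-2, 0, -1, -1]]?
Two matrices over a field are similar if and only if they have the same invariant factors.

Both A and B have characteristic polynomial (x - 1)^4 and minimal polynomial (x - 1)^3. Computing further, both have invariant factors x - 1, (x - 1)^3. Hence A and B are similar.

Yes.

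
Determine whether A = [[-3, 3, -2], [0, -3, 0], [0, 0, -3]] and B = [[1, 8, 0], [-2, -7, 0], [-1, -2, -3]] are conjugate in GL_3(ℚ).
Yes.

Two matrices over a field are similar if and only if they have the same invariant factors.

Both A and B have characteristic polynomial (x + 3)^3 and minimal polynomial (x + 3)^2. Computing further, both have invariant factors x + 3, (x + 3)^2. Hence A and B are similar.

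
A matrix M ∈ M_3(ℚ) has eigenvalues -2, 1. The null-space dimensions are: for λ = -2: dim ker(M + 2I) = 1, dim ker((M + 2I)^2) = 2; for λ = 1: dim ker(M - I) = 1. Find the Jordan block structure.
Jordan blocks: (-2, 2), (1, 1)

λ = -2: successive nullity increments [1, 1] count blocks of size ≥ k; block sizes are [2].
λ = 1: successive nullity increments [1] count blocks of size ≥ k; block sizes are [1].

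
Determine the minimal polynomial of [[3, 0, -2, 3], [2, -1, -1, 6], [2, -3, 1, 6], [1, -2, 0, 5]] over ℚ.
The characteristic polynomial factors as (x - 2)^4. The minimal polynomial is ∏(x - λ)^{k_λ} where k_λ is the size of the largest Jordan block at λ.

For λ = 2: rank(A - 2I) = 2, and the largest Jordan block has size 2 (the smallest k with rank((A - 2I)^k) = rank((A - 2I)^(k+1))).

So m_A(x) = (x - 2)^2.

m_A(x) = (x - 2)^2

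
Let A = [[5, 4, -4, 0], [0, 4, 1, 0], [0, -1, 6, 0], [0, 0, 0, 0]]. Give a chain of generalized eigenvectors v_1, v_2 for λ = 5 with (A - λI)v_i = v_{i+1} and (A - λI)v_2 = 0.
We seek v_1 ∈ ker((A - 5I)^2) \ ker(A - 5I), then set v_{i+1} = (A - 5I) v_i.

One such chain is v_1 = [[0, 2, 3, 0]]^T, v_2 = [[-4, 1, 1, 0]]^T. Check: (A - 5I) v_2 = [[0, 0, 0, 0]]^T = 0.

v_1 = [[0, 2, 3, 0]]^T, v_2 = [[-4, 1, 1, 0]]^T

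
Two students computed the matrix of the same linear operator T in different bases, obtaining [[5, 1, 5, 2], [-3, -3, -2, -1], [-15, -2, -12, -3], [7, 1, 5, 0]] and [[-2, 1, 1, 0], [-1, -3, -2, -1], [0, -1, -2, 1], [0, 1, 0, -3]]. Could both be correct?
Two matrices over a field are similar if and only if they have the same invariant factors.

Both A and B have characteristic polynomial (x + 2)^2(x + 3)^2 and minimal polynomial (x + 2)^2(x + 3)^2. Computing further, both have invariant factors (x + 2)^2(x + 3)^2. Hence A and B are similar.

Yes.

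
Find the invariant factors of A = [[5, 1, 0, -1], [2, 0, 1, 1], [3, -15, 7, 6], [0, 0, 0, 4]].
x - 4, (x - 4)^3

The Jordan structure of A has elementary divisors (x - 4)^3, (x - 4). Arranging the block sizes at each eigenvalue in decreasing order and taking row products gives the invariant factors.

Invariant factors (smallest first, each dividing the next): x - 4, (x - 4)^3.

Check: the last factor (x - 4)^3 is the minimal polynomial, and the product (x - 4)^4 is the characteristic polynomial.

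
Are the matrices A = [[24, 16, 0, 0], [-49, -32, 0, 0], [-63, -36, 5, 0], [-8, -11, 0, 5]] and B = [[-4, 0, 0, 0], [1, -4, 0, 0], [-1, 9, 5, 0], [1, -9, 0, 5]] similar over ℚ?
Yes.

Two matrices over a field are similar if and only if they have the same invariant factors.

Both A and B have characteristic polynomial (x - 5)^2(x + 4)^2 and minimal polynomial (x - 5)(x + 4)^2. Computing further, both have invariant factors x - 5, (x - 5)(x + 4)^2. Hence A and B are similar.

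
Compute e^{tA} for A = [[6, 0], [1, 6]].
e^{tA} = [[e^{6*t}, 0], [t*e^{6*t}, e^{6*t}]]

A has Jordan form J = [[6, 1], [0, 6]] with A = PJP^{-1}, so e^{tA} = P e^{tJ} P^{-1}.

For a Jordan block J_k(λ), e^{tJ_k(λ)} = e^{λt} · (I + tN + t^2 N^2/2! + ... + t^{k-1} N^{k-1}/(k-1)!) where N is the nilpotent superdiagonal part.

Assembling the blocks and conjugating back gives the entries of e^{tA} as shown above.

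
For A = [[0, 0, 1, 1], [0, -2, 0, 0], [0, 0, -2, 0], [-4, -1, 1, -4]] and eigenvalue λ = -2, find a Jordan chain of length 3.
We seek v_1 ∈ ker((A + 2I)^3) \ ker((A + 2I)^2), then set v_{i+1} = (A + 2I) v_i.

One such chain is v_1 = [[0, 2, 1, -1]]^T, v_2 = [[0, 0, 0, 1]]^T, v_3 = [[1, 0, 0, -2]]^T. Check: (A + 2I) v_3 = [[0, 0, 0, 0]]^T = 0.

v_1 = [[0, 2, 1, -1]]^T, v_2 = [[0, 0, 0, 1]]^T, v_3 = [[1, 0, 0, -2]]^T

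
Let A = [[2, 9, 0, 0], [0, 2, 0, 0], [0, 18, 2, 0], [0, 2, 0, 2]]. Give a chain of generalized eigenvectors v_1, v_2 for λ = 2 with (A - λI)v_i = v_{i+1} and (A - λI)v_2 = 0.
We seek v_1 ∈ ker((A - 2I)^2) \ ker(A - 2I), then set v_{i+1} = (A - 2I) v_i.

One such chain is v_1 = [[-34, 1, -70, -6]]^T, v_2 = [[9, 0, 18, 2]]^T. Check: (A - 2I) v_2 = [[0, 0, 0, 0]]^T = 0.

v_1 = [[-34, 1, -70, -6]]^T, v_2 = [[9, 0, 18, 2]]^T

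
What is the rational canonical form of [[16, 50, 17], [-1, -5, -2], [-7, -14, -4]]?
The invariant factors of A (the non-unit diagonal entries of the Smith normal form of xI - A over ℚ[x]) are (x - 3)(x^2 - 4x + 5), each dividing the next. The characteristic polynomial is their product, (x - 3)(x^2 - 4x + 5).

The rational canonical form is the block-diagonal matrix of companion matrices C(f_i):
R = [[0, 0, 15], [1, 0, -17], [0, 1, 7]].

Note the characteristic polynomial does not split into linear factors over ℚ, so A has no Jordan form over ℚ; the rational canonical form exists over any field.

R = [[0, 0, 15], [1, 0, -17], [0, 1, 7]]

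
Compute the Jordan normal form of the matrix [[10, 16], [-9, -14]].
The characteristic polynomial is det(xI - A) = (x + 2)^2, so the eigenvalues are -2 (algebraic multiplicity 2).

For λ = -2: rank(A + 2I) = 1, rank((A + 2I)^2) = 0. The eigenspace has dimension 2 - 1 = 1, so there is 1 Jordan block; the rank sequence gives block sizes [2].

Assembling the blocks gives the Jordan form J above.

J = [[-2, 1], [0, -2]]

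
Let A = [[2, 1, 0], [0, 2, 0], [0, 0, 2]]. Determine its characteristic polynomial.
χ_A(x) = (x - 2)^3

xI - A = [[x - 2, -1, 0], [0, x - 2, 0], [0, 0, x - 2]].

Expanding det(xI - A) along the first row:
det(xI - A) = + (x - 2)·det([[x - 2, 0], [0, x - 2]]) - (-1)·det([[0, 0], [0, x - 2]]) + (0)·det([[0, x - 2], [0, 0]]).

Evaluating gives χ_A(x) = x^3 - 6x^2 + 12x - 8 = (x - 2)^3.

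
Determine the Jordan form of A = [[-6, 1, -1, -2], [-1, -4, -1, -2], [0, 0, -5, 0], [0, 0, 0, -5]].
The characteristic polynomial is det(xI - A) = (x + 5)^4, so the eigenvalues are -5 (algebraic multiplicity 4).

For λ = -5: rank(A + 5I) = 1, rank((A + 5I)^2) = 0. The eigenspace has dimension 4 - 1 = 3, so there are 3 Jordan blocks; the rank sequence gives block sizes [2, 1, 1].

Assembling the blocks gives the Jordan form J above.

J = [[-5, 1, 0, 0], [0, -5, 0, 0], [0, 0, -5, 0], [0, 0, 0, -5]]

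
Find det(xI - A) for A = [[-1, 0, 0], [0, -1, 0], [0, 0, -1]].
χ_A(x) = (x + 1)^3

xI - A = [[x + 1, 0, 0], [0, x + 1, 0], [0, 0, x + 1]].

Expanding det(xI - A) along the first row:
det(xI - A) = + (x + 1)·det([[x + 1, 0], [0, x + 1]]) - (0)·det([[0, 0], [0, x + 1]]) + (0)·det([[0, x + 1], [0, 0]]).

Evaluating gives χ_A(x) = x^3 + 3x^2 + 3x + 1 = (x + 1)^3.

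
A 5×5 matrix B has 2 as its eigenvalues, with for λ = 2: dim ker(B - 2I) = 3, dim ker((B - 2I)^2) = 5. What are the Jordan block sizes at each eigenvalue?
λ = 2: successive nullity increments [3, 2] count blocks of size ≥ k; block sizes are [2, 2, 1].

Jordan blocks: (2, 2), (2, 2), (2, 1)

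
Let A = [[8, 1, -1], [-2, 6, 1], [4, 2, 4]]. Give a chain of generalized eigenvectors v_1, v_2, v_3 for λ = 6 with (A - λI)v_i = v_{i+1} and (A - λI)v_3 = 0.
We seek v_1 ∈ ker((A - 6I)^3) \ ker((A - 6I)^2), then set v_{i+1} = (A - 6I) v_i.

One such chain is v_1 = [[0, 0, 1]]^T, v_2 = [[-1, 1, -2]]^T, v_3 = [[1, 0, 2]]^T. Check: (A - 6I) v_3 = [[0, 0, 0]]^T = 0.

v_1 = [[0, 0, 1]]^T, v_2 = [[-1, 1, -2]]^T, v_3 = [[1, 0, 2]]^T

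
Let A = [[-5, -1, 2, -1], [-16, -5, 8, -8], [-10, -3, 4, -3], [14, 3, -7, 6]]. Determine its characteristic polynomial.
xI - A = [[x + 5, 1, -2, 1], [16, x + 5, -8, 8], [10, 3, x - 4, 3], [-14, -3, 7, x - 6]].

Expanding det(xI - A) along the first row:
det(xI - A) = + (x + 5)·det([[x + 5, -8, 8], [3, x - 4, 3], [-3, 7, x - 6]]) - (1)·det([[16, -8, 8], [10, x - 4, 3], [-14, 7, x - 6]]) + (-2)·det([[16, x + 5, 8], [10, 3, 3], [-14, -3, x - 6]]) - (1)·det([[16, x + 5, -8], [10, 3, x - 4], [-14, -3, 7]]).

Evaluating gives χ_A(x) = x^4 - 6x^2 - 8x - 3 = (x - 3)(x + 1)^3.

χ_A(x) = (x - 3)(x + 1)^3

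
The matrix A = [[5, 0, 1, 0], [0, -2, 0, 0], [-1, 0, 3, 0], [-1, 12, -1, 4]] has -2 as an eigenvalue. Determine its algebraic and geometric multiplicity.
The characteristic polynomial is (x - 4)^3(x + 2), so the factor x + 2 appears with exponent 1: the algebraic multiplicity is 1.

rank(A + 2I) = 3, so the eigenspace has dimension 4 - 3 = 1: the geometric multiplicity is 1.

algebraic multiplicity 1, geometric multiplicity 1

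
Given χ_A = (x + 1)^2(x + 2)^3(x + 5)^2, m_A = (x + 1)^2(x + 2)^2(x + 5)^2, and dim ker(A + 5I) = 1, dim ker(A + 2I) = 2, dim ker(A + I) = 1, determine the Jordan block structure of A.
Jordan blocks: (-5, 2), (-2, 2), (-2, 1), (-1, 2)

λ = -5: algebraic multiplicity 2 (exponent in χ_A), largest block size 2 (exponent in m_A), 1 block (geometric multiplicity). This forces block sizes [2].
λ = -2: algebraic multiplicity 3 (exponent in χ_A), largest block size 2 (exponent in m_A), 2 blocks (geometric multiplicity). These force block sizes [2, 1].
λ = -1: algebraic multiplicity 2 (exponent in χ_A), largest block size 2 (exponent in m_A), 1 block (geometric multiplicity). This forces block sizes [2].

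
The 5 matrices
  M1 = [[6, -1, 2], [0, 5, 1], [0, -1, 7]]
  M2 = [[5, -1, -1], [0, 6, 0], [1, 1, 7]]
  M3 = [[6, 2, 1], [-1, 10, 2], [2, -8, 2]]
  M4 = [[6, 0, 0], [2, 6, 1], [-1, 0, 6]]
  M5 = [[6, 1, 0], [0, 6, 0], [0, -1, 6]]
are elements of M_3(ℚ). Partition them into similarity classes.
2 classes: {M1, M3, M4}, {M2, M5}

Characteristic polynomials: χ_{M1} = (x - 6)^3, χ_{M2} = (x - 6)^3, χ_{M3} = (x - 6)^3, χ_{M4} = (x - 6)^3, χ_{M5} = (x - 6)^3.

{M1, M3, M4}: invariant factors (x - 6)^3.

{M2, M5}: invariant factors x - 6, (x - 6)^2.

Matrices are similar if and only if their invariant-factor lists agree; the partition into similarity classes is {M1, M3, M4}, {M2, M5}.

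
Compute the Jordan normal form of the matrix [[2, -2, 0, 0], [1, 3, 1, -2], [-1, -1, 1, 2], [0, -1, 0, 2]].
The characteristic polynomial is det(xI - A) = (x - 2)^4, so the eigenvalues are 2 (algebraic multiplicity 4).

For λ = 2: rank(A - 2I) = 2, rank((A - 2I)^2) = 1, rank((A - 2I)^3) = 0. The eigenspace has dimension 4 - 2 = 2, so there are 2 Jordan blocks; the rank sequence gives block sizes [3, 1].

Assembling the blocks gives the Jordan form J above.

J = [[2, 1, 0, 0], [0, 2, 1, 0], [0, 0, 2, 0], [0, 0, 0, 2]]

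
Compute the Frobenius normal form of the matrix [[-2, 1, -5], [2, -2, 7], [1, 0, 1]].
R = [[0, 0, -1], [1, 0, -3], [0, 1, -3]]

The invariant factors of A (the non-unit diagonal entries of the Smith normal form of xI - A over ℚ[x]) are (x + 1)^3, each dividing the next. The characteristic polynomial is their product, (x + 1)^3.

The rational canonical form is the block-diagonal matrix of companion matrices C(f_i):
R = [[0, 0, -1], [1, 0, -3], [0, 1, -3]].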